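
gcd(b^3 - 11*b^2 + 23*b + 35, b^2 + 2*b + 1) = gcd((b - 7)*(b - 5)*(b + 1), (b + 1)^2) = b + 1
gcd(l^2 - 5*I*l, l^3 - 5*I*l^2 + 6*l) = l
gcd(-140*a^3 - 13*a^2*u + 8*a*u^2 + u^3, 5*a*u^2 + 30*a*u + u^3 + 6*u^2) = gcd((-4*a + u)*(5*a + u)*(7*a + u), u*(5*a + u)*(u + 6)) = 5*a + u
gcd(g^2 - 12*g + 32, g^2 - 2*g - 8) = g - 4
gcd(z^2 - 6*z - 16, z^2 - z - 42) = 1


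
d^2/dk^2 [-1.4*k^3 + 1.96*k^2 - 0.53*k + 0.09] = 3.92 - 8.4*k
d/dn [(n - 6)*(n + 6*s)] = 2*n + 6*s - 6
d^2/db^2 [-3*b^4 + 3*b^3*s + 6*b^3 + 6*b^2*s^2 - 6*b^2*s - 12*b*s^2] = -36*b^2 + 18*b*s + 36*b + 12*s^2 - 12*s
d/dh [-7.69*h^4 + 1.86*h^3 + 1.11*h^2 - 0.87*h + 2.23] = -30.76*h^3 + 5.58*h^2 + 2.22*h - 0.87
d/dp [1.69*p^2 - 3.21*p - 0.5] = 3.38*p - 3.21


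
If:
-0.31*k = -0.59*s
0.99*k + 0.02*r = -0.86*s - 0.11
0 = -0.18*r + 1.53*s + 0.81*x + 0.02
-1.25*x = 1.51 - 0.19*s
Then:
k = -0.00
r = -5.34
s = -0.00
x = -1.21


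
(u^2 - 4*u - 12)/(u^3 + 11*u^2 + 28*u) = (u^2 - 4*u - 12)/(u*(u^2 + 11*u + 28))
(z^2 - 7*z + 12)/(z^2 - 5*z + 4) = (z - 3)/(z - 1)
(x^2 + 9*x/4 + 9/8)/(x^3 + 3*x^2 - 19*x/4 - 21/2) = (4*x + 3)/(2*(2*x^2 + 3*x - 14))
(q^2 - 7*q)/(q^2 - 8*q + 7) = q/(q - 1)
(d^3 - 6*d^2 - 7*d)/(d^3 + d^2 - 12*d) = (d^2 - 6*d - 7)/(d^2 + d - 12)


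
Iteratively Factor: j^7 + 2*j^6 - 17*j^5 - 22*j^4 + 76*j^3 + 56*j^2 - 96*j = (j - 2)*(j^6 + 4*j^5 - 9*j^4 - 40*j^3 - 4*j^2 + 48*j) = (j - 2)*(j + 2)*(j^5 + 2*j^4 - 13*j^3 - 14*j^2 + 24*j) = (j - 2)*(j - 1)*(j + 2)*(j^4 + 3*j^3 - 10*j^2 - 24*j) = (j - 3)*(j - 2)*(j - 1)*(j + 2)*(j^3 + 6*j^2 + 8*j) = (j - 3)*(j - 2)*(j - 1)*(j + 2)*(j + 4)*(j^2 + 2*j) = j*(j - 3)*(j - 2)*(j - 1)*(j + 2)*(j + 4)*(j + 2)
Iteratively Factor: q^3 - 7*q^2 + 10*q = (q - 2)*(q^2 - 5*q) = q*(q - 2)*(q - 5)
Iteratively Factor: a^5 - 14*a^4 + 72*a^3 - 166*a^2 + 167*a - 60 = (a - 4)*(a^4 - 10*a^3 + 32*a^2 - 38*a + 15) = (a - 4)*(a - 3)*(a^3 - 7*a^2 + 11*a - 5) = (a - 4)*(a - 3)*(a - 1)*(a^2 - 6*a + 5) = (a - 4)*(a - 3)*(a - 1)^2*(a - 5)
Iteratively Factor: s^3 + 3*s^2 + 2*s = (s)*(s^2 + 3*s + 2) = s*(s + 1)*(s + 2)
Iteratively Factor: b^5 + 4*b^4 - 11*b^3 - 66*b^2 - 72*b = (b + 3)*(b^4 + b^3 - 14*b^2 - 24*b) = (b + 3)^2*(b^3 - 2*b^2 - 8*b) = b*(b + 3)^2*(b^2 - 2*b - 8) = b*(b - 4)*(b + 3)^2*(b + 2)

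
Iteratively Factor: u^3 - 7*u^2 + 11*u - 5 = (u - 1)*(u^2 - 6*u + 5) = (u - 1)^2*(u - 5)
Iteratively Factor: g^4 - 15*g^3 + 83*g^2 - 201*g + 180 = (g - 5)*(g^3 - 10*g^2 + 33*g - 36) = (g - 5)*(g - 4)*(g^2 - 6*g + 9) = (g - 5)*(g - 4)*(g - 3)*(g - 3)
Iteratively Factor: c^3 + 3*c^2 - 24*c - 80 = (c + 4)*(c^2 - c - 20) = (c - 5)*(c + 4)*(c + 4)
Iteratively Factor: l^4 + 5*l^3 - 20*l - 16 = (l + 2)*(l^3 + 3*l^2 - 6*l - 8) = (l - 2)*(l + 2)*(l^2 + 5*l + 4) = (l - 2)*(l + 2)*(l + 4)*(l + 1)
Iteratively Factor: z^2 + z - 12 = (z - 3)*(z + 4)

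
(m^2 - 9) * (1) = m^2 - 9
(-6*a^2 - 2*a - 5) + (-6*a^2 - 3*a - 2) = -12*a^2 - 5*a - 7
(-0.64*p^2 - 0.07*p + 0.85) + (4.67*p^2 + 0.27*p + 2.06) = 4.03*p^2 + 0.2*p + 2.91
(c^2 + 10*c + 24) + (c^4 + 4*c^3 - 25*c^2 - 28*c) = c^4 + 4*c^3 - 24*c^2 - 18*c + 24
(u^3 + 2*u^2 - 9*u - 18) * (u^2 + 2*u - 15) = u^5 + 4*u^4 - 20*u^3 - 66*u^2 + 99*u + 270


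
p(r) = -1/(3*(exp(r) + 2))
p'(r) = exp(r)/(3*(exp(r) + 2)^2)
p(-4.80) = -0.17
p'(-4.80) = 0.00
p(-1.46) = -0.15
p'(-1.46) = 0.02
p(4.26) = -0.00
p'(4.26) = 0.00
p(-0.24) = -0.12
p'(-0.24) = 0.03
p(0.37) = -0.10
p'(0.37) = 0.04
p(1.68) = -0.05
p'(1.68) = 0.03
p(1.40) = -0.06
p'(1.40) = 0.04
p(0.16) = -0.11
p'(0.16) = 0.04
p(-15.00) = -0.17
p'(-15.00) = 0.00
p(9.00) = 0.00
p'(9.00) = 0.00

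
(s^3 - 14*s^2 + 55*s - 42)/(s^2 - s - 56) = (-s^3 + 14*s^2 - 55*s + 42)/(-s^2 + s + 56)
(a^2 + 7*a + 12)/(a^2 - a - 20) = (a + 3)/(a - 5)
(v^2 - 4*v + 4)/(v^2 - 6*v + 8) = (v - 2)/(v - 4)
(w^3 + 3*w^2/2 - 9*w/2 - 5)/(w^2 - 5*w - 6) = (w^2 + w/2 - 5)/(w - 6)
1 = 1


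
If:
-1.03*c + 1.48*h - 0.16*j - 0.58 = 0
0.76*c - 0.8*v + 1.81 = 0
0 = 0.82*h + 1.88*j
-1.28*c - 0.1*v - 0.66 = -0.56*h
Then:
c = -0.67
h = -0.07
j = 0.03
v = 1.62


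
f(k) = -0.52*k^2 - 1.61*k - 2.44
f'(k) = -1.04*k - 1.61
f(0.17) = -2.73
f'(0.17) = -1.79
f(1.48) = -5.96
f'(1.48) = -3.15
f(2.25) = -8.70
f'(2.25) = -3.95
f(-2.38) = -1.55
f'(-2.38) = 0.87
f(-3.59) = -3.36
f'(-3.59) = 2.12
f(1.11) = -4.87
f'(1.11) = -2.76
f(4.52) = -20.34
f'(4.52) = -6.31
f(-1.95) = -1.28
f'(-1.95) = 0.42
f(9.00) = -59.05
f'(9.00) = -10.97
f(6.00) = -30.82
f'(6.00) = -7.85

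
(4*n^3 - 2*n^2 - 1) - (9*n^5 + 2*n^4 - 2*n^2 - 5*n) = -9*n^5 - 2*n^4 + 4*n^3 + 5*n - 1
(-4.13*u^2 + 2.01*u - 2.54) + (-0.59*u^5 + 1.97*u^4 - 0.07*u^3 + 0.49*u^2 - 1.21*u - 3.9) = -0.59*u^5 + 1.97*u^4 - 0.07*u^3 - 3.64*u^2 + 0.8*u - 6.44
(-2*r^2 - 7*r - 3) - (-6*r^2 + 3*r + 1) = 4*r^2 - 10*r - 4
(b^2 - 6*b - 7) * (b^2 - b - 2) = b^4 - 7*b^3 - 3*b^2 + 19*b + 14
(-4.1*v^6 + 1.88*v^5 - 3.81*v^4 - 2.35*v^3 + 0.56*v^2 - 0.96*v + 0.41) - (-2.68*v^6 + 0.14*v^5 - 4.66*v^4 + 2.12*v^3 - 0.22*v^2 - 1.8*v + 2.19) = -1.42*v^6 + 1.74*v^5 + 0.85*v^4 - 4.47*v^3 + 0.78*v^2 + 0.84*v - 1.78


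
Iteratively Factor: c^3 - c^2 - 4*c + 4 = (c + 2)*(c^2 - 3*c + 2) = (c - 1)*(c + 2)*(c - 2)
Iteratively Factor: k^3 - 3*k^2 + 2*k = (k - 2)*(k^2 - k) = k*(k - 2)*(k - 1)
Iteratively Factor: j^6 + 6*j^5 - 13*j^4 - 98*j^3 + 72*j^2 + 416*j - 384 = (j - 3)*(j^5 + 9*j^4 + 14*j^3 - 56*j^2 - 96*j + 128) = (j - 3)*(j + 4)*(j^4 + 5*j^3 - 6*j^2 - 32*j + 32) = (j - 3)*(j + 4)^2*(j^3 + j^2 - 10*j + 8) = (j - 3)*(j - 1)*(j + 4)^2*(j^2 + 2*j - 8) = (j - 3)*(j - 1)*(j + 4)^3*(j - 2)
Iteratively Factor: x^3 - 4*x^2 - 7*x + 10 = (x - 5)*(x^2 + x - 2) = (x - 5)*(x + 2)*(x - 1)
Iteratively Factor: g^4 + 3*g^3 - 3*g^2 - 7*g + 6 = (g - 1)*(g^3 + 4*g^2 + g - 6) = (g - 1)*(g + 2)*(g^2 + 2*g - 3) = (g - 1)*(g + 2)*(g + 3)*(g - 1)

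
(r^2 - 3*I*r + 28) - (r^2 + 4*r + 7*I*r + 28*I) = -4*r - 10*I*r + 28 - 28*I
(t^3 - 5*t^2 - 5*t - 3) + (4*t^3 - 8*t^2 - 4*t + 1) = 5*t^3 - 13*t^2 - 9*t - 2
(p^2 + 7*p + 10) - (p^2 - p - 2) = 8*p + 12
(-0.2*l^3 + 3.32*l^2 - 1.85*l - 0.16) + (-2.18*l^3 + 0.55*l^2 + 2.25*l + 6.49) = -2.38*l^3 + 3.87*l^2 + 0.4*l + 6.33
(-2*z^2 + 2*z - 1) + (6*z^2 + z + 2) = 4*z^2 + 3*z + 1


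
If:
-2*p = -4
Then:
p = 2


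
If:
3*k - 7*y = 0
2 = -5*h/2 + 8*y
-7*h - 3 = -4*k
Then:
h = -8/49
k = 13/28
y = 39/196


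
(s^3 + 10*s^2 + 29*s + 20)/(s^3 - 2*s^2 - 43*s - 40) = (s + 4)/(s - 8)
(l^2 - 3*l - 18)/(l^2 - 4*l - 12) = (l + 3)/(l + 2)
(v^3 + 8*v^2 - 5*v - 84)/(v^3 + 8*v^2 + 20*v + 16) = (v^2 + 4*v - 21)/(v^2 + 4*v + 4)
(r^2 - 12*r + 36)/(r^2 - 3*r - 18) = (r - 6)/(r + 3)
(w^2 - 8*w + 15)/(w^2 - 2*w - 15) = (w - 3)/(w + 3)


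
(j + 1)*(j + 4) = j^2 + 5*j + 4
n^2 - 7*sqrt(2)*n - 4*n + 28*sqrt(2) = (n - 4)*(n - 7*sqrt(2))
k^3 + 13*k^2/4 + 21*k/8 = k*(k + 3/2)*(k + 7/4)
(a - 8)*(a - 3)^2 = a^3 - 14*a^2 + 57*a - 72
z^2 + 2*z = z*(z + 2)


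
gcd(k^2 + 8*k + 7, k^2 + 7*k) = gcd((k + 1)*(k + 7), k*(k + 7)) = k + 7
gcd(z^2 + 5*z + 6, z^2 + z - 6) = z + 3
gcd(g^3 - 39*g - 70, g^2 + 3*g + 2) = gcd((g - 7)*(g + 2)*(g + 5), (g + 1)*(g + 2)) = g + 2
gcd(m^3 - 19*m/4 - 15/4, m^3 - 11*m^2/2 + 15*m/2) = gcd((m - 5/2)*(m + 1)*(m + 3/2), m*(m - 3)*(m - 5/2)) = m - 5/2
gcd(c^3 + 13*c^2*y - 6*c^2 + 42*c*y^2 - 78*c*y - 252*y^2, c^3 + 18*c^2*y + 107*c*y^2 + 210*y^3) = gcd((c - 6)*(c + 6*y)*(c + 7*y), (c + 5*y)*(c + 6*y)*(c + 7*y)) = c^2 + 13*c*y + 42*y^2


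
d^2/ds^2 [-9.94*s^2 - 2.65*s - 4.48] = -19.8800000000000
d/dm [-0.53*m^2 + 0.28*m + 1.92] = 0.28 - 1.06*m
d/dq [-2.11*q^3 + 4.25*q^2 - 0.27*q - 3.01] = -6.33*q^2 + 8.5*q - 0.27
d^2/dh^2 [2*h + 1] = 0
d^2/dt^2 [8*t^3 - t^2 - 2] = 48*t - 2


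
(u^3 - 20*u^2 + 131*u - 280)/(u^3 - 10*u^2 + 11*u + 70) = (u - 8)/(u + 2)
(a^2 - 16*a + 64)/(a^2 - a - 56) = (a - 8)/(a + 7)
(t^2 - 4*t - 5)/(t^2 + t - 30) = (t + 1)/(t + 6)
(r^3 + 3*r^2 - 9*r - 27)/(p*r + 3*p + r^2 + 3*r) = (r^2 - 9)/(p + r)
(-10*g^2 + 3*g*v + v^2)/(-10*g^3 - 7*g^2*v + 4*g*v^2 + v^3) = 1/(g + v)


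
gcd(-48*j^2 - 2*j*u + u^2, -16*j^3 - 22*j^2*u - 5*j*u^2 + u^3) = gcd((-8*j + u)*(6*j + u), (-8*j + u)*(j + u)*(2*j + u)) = -8*j + u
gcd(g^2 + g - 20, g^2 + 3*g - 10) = g + 5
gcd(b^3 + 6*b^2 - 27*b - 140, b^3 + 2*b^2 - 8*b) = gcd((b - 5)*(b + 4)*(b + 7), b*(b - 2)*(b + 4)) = b + 4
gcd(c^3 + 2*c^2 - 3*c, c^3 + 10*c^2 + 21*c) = c^2 + 3*c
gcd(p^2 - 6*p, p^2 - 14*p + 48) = p - 6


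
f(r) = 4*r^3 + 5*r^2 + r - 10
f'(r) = 12*r^2 + 10*r + 1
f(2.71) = 109.04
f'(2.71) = 116.23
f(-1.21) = -10.98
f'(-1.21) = 6.47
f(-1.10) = -10.37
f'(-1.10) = 4.52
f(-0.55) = -9.70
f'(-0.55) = -0.87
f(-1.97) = -23.15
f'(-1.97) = 27.87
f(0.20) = -9.57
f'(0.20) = 3.48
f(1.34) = 9.94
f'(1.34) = 35.95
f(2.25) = 63.12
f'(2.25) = 84.25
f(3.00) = 146.00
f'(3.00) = 139.00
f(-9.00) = -2530.00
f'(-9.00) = 883.00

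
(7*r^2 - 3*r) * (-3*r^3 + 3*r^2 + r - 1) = -21*r^5 + 30*r^4 - 2*r^3 - 10*r^2 + 3*r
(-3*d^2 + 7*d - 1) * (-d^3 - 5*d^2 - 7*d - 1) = 3*d^5 + 8*d^4 - 13*d^3 - 41*d^2 + 1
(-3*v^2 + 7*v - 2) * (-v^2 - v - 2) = 3*v^4 - 4*v^3 + v^2 - 12*v + 4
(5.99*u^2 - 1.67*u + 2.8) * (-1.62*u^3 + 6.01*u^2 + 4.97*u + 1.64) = -9.7038*u^5 + 38.7053*u^4 + 15.1976*u^3 + 18.3517*u^2 + 11.1772*u + 4.592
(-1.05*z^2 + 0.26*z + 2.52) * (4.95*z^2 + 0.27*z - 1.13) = -5.1975*z^4 + 1.0035*z^3 + 13.7307*z^2 + 0.3866*z - 2.8476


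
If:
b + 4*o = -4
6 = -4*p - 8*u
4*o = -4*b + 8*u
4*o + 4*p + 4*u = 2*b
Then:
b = -16/9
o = -5/9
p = 5/6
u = -7/6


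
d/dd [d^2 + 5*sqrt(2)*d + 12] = 2*d + 5*sqrt(2)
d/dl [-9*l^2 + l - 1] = 1 - 18*l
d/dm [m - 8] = 1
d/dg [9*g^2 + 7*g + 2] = 18*g + 7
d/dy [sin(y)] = cos(y)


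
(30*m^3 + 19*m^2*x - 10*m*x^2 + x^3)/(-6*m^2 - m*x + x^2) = (-30*m^3 - 19*m^2*x + 10*m*x^2 - x^3)/(6*m^2 + m*x - x^2)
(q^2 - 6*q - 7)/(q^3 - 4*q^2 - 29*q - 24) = (q - 7)/(q^2 - 5*q - 24)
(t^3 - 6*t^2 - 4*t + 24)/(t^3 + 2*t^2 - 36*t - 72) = (t - 2)/(t + 6)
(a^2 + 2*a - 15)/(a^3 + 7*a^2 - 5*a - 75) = 1/(a + 5)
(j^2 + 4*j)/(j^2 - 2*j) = (j + 4)/(j - 2)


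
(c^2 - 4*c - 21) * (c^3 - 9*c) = c^5 - 4*c^4 - 30*c^3 + 36*c^2 + 189*c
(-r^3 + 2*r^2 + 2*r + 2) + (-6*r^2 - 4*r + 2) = -r^3 - 4*r^2 - 2*r + 4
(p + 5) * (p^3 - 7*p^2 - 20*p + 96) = p^4 - 2*p^3 - 55*p^2 - 4*p + 480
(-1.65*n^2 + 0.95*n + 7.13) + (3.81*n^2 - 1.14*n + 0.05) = 2.16*n^2 - 0.19*n + 7.18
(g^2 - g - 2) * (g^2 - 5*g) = g^4 - 6*g^3 + 3*g^2 + 10*g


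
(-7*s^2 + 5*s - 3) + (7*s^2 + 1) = 5*s - 2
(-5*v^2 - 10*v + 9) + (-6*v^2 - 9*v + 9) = -11*v^2 - 19*v + 18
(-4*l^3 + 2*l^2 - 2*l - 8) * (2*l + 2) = -8*l^4 - 4*l^3 - 20*l - 16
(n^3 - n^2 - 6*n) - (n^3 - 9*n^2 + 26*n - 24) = 8*n^2 - 32*n + 24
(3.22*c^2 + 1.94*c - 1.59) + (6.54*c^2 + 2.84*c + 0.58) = 9.76*c^2 + 4.78*c - 1.01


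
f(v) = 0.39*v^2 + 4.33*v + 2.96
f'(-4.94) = 0.48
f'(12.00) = 13.69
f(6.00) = 42.98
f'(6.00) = 9.01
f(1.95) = 12.89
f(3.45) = 22.54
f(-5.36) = -9.04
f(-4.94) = -8.91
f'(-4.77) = 0.61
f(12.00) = 111.08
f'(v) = 0.78*v + 4.33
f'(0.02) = 4.35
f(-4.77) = -8.82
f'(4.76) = 8.04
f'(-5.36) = 0.15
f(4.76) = 32.41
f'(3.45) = 7.02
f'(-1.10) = 3.47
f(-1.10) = -1.33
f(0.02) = 3.05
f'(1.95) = 5.85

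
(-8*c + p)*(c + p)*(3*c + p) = -24*c^3 - 29*c^2*p - 4*c*p^2 + p^3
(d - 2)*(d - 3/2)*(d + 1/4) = d^3 - 13*d^2/4 + 17*d/8 + 3/4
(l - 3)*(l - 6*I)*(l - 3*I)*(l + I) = l^4 - 3*l^3 - 8*I*l^3 - 9*l^2 + 24*I*l^2 + 27*l - 18*I*l + 54*I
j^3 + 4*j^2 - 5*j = j*(j - 1)*(j + 5)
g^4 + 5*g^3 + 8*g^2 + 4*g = g*(g + 1)*(g + 2)^2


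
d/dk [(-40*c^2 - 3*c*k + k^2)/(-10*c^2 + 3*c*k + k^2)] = 6*c/(4*c^2 - 4*c*k + k^2)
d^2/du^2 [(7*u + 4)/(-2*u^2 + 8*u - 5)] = 4*(-8*(u - 2)^2*(7*u + 4) + 3*(7*u - 8)*(2*u^2 - 8*u + 5))/(2*u^2 - 8*u + 5)^3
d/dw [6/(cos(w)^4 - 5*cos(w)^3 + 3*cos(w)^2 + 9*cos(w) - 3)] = 6*(4*cos(w)^3 - 15*cos(w)^2 + 6*cos(w) + 9)*sin(w)/(cos(w)^4 - 5*cos(w)^3 + 3*cos(w)^2 + 9*cos(w) - 3)^2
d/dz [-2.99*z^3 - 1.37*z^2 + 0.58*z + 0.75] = -8.97*z^2 - 2.74*z + 0.58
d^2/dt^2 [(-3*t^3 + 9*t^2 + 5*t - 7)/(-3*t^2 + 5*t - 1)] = 6*(-38*t^3 + 75*t^2 - 87*t + 40)/(27*t^6 - 135*t^5 + 252*t^4 - 215*t^3 + 84*t^2 - 15*t + 1)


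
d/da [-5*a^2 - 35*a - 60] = -10*a - 35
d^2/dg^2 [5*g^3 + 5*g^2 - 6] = 30*g + 10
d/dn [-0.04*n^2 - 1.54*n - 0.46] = -0.08*n - 1.54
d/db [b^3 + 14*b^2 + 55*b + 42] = 3*b^2 + 28*b + 55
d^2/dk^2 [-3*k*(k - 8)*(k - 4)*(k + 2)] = -36*k^2 + 180*k - 48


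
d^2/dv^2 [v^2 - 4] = 2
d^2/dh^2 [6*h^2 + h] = 12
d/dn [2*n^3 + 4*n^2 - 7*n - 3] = 6*n^2 + 8*n - 7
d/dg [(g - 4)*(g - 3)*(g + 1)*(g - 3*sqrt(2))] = 4*g^3 - 18*g^2 - 9*sqrt(2)*g^2 + 10*g + 36*sqrt(2)*g - 15*sqrt(2) + 12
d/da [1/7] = 0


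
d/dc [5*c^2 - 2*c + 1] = 10*c - 2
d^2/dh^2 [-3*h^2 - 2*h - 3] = -6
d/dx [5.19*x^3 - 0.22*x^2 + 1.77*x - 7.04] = 15.57*x^2 - 0.44*x + 1.77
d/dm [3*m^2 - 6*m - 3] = 6*m - 6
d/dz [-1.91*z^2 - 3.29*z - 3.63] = -3.82*z - 3.29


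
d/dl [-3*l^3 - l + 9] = -9*l^2 - 1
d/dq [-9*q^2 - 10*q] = -18*q - 10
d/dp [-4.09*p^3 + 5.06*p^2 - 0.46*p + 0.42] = -12.27*p^2 + 10.12*p - 0.46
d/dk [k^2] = 2*k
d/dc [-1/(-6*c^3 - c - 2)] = (-18*c^2 - 1)/(6*c^3 + c + 2)^2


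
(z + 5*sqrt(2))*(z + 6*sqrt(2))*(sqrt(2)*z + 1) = sqrt(2)*z^3 + 23*z^2 + 71*sqrt(2)*z + 60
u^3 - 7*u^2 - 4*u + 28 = (u - 7)*(u - 2)*(u + 2)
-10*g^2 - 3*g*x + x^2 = (-5*g + x)*(2*g + x)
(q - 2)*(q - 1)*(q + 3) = q^3 - 7*q + 6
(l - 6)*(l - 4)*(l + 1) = l^3 - 9*l^2 + 14*l + 24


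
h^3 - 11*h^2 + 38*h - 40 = (h - 5)*(h - 4)*(h - 2)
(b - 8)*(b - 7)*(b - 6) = b^3 - 21*b^2 + 146*b - 336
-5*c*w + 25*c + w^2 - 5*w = (-5*c + w)*(w - 5)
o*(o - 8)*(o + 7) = o^3 - o^2 - 56*o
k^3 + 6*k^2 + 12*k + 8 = (k + 2)^3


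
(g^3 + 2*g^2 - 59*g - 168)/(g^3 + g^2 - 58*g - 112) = (g + 3)/(g + 2)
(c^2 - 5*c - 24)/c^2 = 1 - 5/c - 24/c^2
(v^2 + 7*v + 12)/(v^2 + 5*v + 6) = (v + 4)/(v + 2)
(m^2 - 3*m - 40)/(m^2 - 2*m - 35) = (m - 8)/(m - 7)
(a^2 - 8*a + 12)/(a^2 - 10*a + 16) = (a - 6)/(a - 8)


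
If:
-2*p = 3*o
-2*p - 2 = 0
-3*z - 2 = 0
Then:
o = 2/3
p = -1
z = -2/3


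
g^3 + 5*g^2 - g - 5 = (g - 1)*(g + 1)*(g + 5)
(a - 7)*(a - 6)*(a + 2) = a^3 - 11*a^2 + 16*a + 84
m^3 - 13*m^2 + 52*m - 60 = (m - 6)*(m - 5)*(m - 2)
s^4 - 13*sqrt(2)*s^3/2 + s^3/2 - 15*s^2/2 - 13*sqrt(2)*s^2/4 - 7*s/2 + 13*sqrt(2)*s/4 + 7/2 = (s - 1/2)*(s + 1)*(s - 7*sqrt(2))*(s + sqrt(2)/2)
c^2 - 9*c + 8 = (c - 8)*(c - 1)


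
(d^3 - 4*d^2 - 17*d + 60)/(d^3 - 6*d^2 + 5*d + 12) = (d^2 - d - 20)/(d^2 - 3*d - 4)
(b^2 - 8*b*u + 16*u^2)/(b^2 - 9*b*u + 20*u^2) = (-b + 4*u)/(-b + 5*u)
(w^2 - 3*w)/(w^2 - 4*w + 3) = w/(w - 1)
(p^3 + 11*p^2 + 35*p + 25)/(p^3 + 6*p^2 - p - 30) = (p^2 + 6*p + 5)/(p^2 + p - 6)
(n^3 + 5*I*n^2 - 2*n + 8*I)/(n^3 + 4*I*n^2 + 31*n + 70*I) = (n^2 + 3*I*n + 4)/(n^2 + 2*I*n + 35)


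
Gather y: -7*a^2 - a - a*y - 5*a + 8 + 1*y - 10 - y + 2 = -7*a^2 - a*y - 6*a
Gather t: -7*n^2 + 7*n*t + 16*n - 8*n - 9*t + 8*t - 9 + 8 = -7*n^2 + 8*n + t*(7*n - 1) - 1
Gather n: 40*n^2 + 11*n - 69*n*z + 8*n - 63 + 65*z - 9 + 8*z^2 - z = 40*n^2 + n*(19 - 69*z) + 8*z^2 + 64*z - 72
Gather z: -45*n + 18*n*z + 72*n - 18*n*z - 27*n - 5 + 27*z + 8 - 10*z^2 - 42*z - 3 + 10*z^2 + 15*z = 0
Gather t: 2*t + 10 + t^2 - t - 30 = t^2 + t - 20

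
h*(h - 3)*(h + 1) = h^3 - 2*h^2 - 3*h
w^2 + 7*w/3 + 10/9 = (w + 2/3)*(w + 5/3)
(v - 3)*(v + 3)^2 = v^3 + 3*v^2 - 9*v - 27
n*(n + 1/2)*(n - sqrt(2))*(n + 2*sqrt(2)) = n^4 + n^3/2 + sqrt(2)*n^3 - 4*n^2 + sqrt(2)*n^2/2 - 2*n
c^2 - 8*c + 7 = (c - 7)*(c - 1)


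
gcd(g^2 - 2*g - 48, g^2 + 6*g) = g + 6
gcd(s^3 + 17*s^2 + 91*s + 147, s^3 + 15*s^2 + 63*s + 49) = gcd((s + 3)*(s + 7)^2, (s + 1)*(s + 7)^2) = s^2 + 14*s + 49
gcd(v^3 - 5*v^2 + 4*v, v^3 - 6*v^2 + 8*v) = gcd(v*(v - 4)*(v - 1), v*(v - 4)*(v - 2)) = v^2 - 4*v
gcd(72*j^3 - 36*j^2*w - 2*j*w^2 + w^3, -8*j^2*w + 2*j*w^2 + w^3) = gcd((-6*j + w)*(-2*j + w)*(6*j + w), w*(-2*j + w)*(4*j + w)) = -2*j + w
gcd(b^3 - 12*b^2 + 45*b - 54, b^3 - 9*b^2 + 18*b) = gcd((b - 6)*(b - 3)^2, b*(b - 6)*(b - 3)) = b^2 - 9*b + 18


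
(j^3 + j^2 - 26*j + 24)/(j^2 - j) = j + 2 - 24/j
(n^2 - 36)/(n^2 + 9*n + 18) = (n - 6)/(n + 3)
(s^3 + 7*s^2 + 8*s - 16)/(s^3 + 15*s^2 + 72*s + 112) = (s - 1)/(s + 7)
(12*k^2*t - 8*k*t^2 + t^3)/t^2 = 12*k^2/t - 8*k + t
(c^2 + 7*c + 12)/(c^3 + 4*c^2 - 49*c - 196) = (c + 3)/(c^2 - 49)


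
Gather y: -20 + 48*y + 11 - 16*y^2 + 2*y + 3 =-16*y^2 + 50*y - 6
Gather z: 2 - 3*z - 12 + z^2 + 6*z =z^2 + 3*z - 10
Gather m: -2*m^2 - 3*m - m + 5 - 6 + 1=-2*m^2 - 4*m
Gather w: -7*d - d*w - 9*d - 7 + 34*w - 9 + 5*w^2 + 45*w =-16*d + 5*w^2 + w*(79 - d) - 16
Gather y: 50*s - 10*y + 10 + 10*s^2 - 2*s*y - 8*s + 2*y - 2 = 10*s^2 + 42*s + y*(-2*s - 8) + 8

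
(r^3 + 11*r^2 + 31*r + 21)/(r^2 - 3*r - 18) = (r^2 + 8*r + 7)/(r - 6)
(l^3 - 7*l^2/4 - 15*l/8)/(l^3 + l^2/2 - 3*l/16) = 2*(2*l - 5)/(4*l - 1)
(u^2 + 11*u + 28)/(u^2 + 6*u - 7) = (u + 4)/(u - 1)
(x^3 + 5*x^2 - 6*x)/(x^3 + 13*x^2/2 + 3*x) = 2*(x - 1)/(2*x + 1)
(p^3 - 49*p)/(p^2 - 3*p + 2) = p*(p^2 - 49)/(p^2 - 3*p + 2)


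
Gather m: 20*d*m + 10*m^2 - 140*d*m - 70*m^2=-120*d*m - 60*m^2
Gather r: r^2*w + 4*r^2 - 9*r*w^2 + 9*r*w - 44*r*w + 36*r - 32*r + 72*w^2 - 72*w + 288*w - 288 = r^2*(w + 4) + r*(-9*w^2 - 35*w + 4) + 72*w^2 + 216*w - 288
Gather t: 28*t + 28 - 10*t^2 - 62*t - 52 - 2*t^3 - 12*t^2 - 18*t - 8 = -2*t^3 - 22*t^2 - 52*t - 32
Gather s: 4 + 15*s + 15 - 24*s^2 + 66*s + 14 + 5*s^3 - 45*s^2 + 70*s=5*s^3 - 69*s^2 + 151*s + 33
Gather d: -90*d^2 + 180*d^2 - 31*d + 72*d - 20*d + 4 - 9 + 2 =90*d^2 + 21*d - 3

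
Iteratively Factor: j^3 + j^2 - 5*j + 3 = (j - 1)*(j^2 + 2*j - 3) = (j - 1)*(j + 3)*(j - 1)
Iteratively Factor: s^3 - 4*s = (s - 2)*(s^2 + 2*s) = s*(s - 2)*(s + 2)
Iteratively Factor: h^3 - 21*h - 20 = (h - 5)*(h^2 + 5*h + 4) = (h - 5)*(h + 1)*(h + 4)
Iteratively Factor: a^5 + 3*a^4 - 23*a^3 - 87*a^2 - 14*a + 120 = (a + 4)*(a^4 - a^3 - 19*a^2 - 11*a + 30) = (a + 2)*(a + 4)*(a^3 - 3*a^2 - 13*a + 15) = (a - 5)*(a + 2)*(a + 4)*(a^2 + 2*a - 3) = (a - 5)*(a + 2)*(a + 3)*(a + 4)*(a - 1)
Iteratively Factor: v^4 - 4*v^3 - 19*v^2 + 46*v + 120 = (v + 3)*(v^3 - 7*v^2 + 2*v + 40) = (v + 2)*(v + 3)*(v^2 - 9*v + 20) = (v - 5)*(v + 2)*(v + 3)*(v - 4)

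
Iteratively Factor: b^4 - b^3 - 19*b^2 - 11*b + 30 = (b + 2)*(b^3 - 3*b^2 - 13*b + 15) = (b - 1)*(b + 2)*(b^2 - 2*b - 15) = (b - 5)*(b - 1)*(b + 2)*(b + 3)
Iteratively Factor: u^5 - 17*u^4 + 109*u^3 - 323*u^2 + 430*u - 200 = (u - 5)*(u^4 - 12*u^3 + 49*u^2 - 78*u + 40) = (u - 5)*(u - 2)*(u^3 - 10*u^2 + 29*u - 20) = (u - 5)*(u - 4)*(u - 2)*(u^2 - 6*u + 5) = (u - 5)*(u - 4)*(u - 2)*(u - 1)*(u - 5)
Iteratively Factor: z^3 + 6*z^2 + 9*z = (z + 3)*(z^2 + 3*z) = z*(z + 3)*(z + 3)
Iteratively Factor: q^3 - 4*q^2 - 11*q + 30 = (q + 3)*(q^2 - 7*q + 10) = (q - 5)*(q + 3)*(q - 2)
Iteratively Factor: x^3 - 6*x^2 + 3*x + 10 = (x + 1)*(x^2 - 7*x + 10) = (x - 5)*(x + 1)*(x - 2)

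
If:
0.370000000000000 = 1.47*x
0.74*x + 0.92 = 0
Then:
No Solution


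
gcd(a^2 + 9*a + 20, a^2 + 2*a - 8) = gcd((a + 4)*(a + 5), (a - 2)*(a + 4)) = a + 4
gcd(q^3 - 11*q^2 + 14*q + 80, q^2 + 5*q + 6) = q + 2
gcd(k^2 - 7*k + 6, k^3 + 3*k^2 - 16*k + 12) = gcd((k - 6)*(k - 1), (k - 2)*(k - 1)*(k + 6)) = k - 1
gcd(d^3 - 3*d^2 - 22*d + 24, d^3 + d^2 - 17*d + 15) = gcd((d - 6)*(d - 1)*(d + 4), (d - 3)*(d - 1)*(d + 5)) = d - 1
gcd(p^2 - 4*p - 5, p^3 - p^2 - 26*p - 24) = p + 1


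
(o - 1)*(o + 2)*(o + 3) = o^3 + 4*o^2 + o - 6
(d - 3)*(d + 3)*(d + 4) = d^3 + 4*d^2 - 9*d - 36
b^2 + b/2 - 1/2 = (b - 1/2)*(b + 1)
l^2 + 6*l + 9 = (l + 3)^2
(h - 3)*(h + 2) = h^2 - h - 6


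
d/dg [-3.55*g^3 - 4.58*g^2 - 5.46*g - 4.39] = -10.65*g^2 - 9.16*g - 5.46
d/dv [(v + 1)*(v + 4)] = 2*v + 5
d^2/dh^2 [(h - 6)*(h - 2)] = 2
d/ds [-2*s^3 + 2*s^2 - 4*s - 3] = -6*s^2 + 4*s - 4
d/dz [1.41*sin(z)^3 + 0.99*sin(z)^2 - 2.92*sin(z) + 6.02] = (4.23*sin(z)^2 + 1.98*sin(z) - 2.92)*cos(z)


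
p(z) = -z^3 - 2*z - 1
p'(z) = -3*z^2 - 2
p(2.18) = -15.72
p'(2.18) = -16.26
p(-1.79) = 8.32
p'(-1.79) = -11.61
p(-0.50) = 0.12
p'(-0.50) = -2.75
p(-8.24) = 574.96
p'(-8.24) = -205.69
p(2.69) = -25.85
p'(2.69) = -23.71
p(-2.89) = 28.92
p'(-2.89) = -27.06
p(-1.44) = 4.87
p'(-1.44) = -8.22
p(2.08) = -14.16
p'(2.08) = -14.98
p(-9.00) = 746.00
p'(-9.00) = -245.00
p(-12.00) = 1751.00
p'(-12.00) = -434.00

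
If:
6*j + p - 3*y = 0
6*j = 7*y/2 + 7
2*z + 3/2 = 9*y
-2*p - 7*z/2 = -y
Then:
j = 2471/1320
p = -1673/220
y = 133/110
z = 258/55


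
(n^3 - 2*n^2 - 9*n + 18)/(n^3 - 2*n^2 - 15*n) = (n^2 - 5*n + 6)/(n*(n - 5))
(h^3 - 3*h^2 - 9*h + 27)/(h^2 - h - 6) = (h^2 - 9)/(h + 2)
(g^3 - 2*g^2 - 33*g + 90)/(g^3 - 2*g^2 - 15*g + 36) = (g^2 + g - 30)/(g^2 + g - 12)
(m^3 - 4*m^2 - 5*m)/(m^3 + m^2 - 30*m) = (m + 1)/(m + 6)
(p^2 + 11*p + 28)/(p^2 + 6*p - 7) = (p + 4)/(p - 1)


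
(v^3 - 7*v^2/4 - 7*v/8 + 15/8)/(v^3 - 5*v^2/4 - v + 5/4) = (v - 3/2)/(v - 1)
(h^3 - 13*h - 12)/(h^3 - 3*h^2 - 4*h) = (h + 3)/h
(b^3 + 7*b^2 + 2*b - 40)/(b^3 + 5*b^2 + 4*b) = (b^2 + 3*b - 10)/(b*(b + 1))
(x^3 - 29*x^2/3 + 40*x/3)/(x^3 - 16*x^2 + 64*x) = (x - 5/3)/(x - 8)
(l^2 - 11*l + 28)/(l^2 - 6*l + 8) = (l - 7)/(l - 2)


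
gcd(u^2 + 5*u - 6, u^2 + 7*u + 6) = u + 6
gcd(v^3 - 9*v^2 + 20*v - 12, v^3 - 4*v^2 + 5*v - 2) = v^2 - 3*v + 2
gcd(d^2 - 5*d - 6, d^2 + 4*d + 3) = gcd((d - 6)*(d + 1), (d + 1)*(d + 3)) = d + 1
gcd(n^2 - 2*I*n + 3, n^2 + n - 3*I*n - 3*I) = n - 3*I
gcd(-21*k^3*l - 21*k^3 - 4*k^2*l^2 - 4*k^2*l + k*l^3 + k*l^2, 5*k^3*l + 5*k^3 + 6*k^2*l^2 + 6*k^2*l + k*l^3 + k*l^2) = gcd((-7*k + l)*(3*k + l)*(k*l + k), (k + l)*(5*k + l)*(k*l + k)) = k*l + k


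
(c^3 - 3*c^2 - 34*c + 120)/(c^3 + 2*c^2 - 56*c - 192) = (c^2 - 9*c + 20)/(c^2 - 4*c - 32)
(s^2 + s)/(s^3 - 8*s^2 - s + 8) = s/(s^2 - 9*s + 8)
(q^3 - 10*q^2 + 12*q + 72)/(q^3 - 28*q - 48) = (q - 6)/(q + 4)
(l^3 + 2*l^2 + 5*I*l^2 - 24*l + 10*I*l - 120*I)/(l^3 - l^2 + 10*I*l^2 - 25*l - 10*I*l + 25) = (l^2 + 2*l - 24)/(l^2 + l*(-1 + 5*I) - 5*I)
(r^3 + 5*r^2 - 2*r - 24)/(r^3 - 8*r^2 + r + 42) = (r^3 + 5*r^2 - 2*r - 24)/(r^3 - 8*r^2 + r + 42)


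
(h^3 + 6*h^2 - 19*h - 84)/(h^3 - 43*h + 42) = (h^2 - h - 12)/(h^2 - 7*h + 6)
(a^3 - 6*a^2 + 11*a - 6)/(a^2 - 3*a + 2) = a - 3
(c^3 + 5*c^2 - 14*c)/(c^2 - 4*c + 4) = c*(c + 7)/(c - 2)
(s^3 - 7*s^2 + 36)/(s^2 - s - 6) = s - 6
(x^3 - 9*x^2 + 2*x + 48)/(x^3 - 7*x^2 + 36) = (x - 8)/(x - 6)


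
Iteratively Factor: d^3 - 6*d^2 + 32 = (d - 4)*(d^2 - 2*d - 8) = (d - 4)^2*(d + 2)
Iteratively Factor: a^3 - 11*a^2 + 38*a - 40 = (a - 5)*(a^2 - 6*a + 8) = (a - 5)*(a - 4)*(a - 2)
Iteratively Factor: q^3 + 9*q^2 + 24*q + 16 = (q + 1)*(q^2 + 8*q + 16) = (q + 1)*(q + 4)*(q + 4)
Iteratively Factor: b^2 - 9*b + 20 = (b - 5)*(b - 4)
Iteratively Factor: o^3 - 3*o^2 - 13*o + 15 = (o - 1)*(o^2 - 2*o - 15) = (o - 1)*(o + 3)*(o - 5)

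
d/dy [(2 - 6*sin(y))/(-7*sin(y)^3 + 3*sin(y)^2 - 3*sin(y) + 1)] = 12*(-7*sin(y)^2 + 5*sin(y) - 1)*sin(y)*cos(y)/(7*sin(y)^3 - 3*sin(y)^2 + 3*sin(y) - 1)^2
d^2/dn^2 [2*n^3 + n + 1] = 12*n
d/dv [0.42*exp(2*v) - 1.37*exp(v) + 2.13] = (0.84*exp(v) - 1.37)*exp(v)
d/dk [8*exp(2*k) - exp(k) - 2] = (16*exp(k) - 1)*exp(k)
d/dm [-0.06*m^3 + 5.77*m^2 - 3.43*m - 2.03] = -0.18*m^2 + 11.54*m - 3.43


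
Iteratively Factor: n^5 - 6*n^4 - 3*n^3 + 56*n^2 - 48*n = (n)*(n^4 - 6*n^3 - 3*n^2 + 56*n - 48) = n*(n - 4)*(n^3 - 2*n^2 - 11*n + 12) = n*(n - 4)*(n - 1)*(n^2 - n - 12) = n*(n - 4)*(n - 1)*(n + 3)*(n - 4)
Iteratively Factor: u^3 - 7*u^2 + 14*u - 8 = (u - 1)*(u^2 - 6*u + 8) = (u - 2)*(u - 1)*(u - 4)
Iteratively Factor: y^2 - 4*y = (y - 4)*(y)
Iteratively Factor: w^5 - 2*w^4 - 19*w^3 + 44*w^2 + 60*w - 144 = (w + 4)*(w^4 - 6*w^3 + 5*w^2 + 24*w - 36) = (w + 2)*(w + 4)*(w^3 - 8*w^2 + 21*w - 18) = (w - 3)*(w + 2)*(w + 4)*(w^2 - 5*w + 6) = (w - 3)*(w - 2)*(w + 2)*(w + 4)*(w - 3)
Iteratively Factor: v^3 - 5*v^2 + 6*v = (v - 2)*(v^2 - 3*v) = (v - 3)*(v - 2)*(v)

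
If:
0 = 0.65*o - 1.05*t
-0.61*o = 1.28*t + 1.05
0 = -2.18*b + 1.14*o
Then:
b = -0.39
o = -0.75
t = -0.46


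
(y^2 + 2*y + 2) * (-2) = -2*y^2 - 4*y - 4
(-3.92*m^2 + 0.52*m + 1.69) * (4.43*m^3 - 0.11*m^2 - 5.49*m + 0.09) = -17.3656*m^5 + 2.7348*m^4 + 28.9503*m^3 - 3.3935*m^2 - 9.2313*m + 0.1521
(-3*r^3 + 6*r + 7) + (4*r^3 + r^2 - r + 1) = r^3 + r^2 + 5*r + 8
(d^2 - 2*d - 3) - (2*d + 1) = d^2 - 4*d - 4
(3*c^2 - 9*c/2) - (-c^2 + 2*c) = 4*c^2 - 13*c/2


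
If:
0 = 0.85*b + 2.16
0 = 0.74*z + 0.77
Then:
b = -2.54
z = -1.04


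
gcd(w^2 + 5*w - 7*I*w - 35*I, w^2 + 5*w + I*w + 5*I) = w + 5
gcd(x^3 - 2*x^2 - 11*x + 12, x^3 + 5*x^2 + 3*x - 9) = x^2 + 2*x - 3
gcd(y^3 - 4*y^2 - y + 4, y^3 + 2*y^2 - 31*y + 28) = y^2 - 5*y + 4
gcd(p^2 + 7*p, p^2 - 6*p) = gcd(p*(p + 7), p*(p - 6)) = p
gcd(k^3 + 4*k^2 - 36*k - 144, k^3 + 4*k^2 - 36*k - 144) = k^3 + 4*k^2 - 36*k - 144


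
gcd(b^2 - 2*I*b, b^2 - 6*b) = b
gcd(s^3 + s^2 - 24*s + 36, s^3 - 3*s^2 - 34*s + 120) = s + 6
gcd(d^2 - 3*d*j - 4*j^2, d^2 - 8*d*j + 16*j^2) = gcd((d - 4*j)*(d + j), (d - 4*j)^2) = d - 4*j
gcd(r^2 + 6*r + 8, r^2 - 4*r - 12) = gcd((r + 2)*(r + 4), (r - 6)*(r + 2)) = r + 2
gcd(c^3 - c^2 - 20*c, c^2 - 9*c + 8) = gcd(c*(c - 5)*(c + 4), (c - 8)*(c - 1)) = 1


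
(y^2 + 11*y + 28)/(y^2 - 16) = (y + 7)/(y - 4)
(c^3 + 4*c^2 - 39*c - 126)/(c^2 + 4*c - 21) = (c^2 - 3*c - 18)/(c - 3)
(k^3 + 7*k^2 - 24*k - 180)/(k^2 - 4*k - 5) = (k^2 + 12*k + 36)/(k + 1)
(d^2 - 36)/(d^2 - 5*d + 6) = (d^2 - 36)/(d^2 - 5*d + 6)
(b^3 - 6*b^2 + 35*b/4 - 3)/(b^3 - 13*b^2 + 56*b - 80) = (b^2 - 2*b + 3/4)/(b^2 - 9*b + 20)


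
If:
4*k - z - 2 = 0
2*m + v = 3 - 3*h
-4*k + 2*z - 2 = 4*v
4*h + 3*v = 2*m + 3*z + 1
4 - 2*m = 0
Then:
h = 8/31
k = -17/62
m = 2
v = -55/31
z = -96/31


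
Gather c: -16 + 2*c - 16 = 2*c - 32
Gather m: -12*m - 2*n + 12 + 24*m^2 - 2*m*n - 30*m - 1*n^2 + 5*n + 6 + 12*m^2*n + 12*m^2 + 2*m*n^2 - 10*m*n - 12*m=m^2*(12*n + 36) + m*(2*n^2 - 12*n - 54) - n^2 + 3*n + 18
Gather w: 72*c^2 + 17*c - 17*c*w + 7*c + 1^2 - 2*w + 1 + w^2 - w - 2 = 72*c^2 + 24*c + w^2 + w*(-17*c - 3)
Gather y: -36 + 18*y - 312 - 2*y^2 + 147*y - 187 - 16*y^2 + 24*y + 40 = -18*y^2 + 189*y - 495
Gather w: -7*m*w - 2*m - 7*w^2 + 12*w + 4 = -2*m - 7*w^2 + w*(12 - 7*m) + 4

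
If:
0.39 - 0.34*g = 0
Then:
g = 1.15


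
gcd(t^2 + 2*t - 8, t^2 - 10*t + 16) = t - 2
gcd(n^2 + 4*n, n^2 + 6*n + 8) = n + 4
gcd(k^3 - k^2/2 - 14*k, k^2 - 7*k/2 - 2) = k - 4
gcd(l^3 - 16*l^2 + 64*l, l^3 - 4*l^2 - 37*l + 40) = l - 8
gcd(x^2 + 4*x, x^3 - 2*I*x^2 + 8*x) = x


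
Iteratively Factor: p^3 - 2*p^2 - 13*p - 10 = (p + 2)*(p^2 - 4*p - 5) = (p - 5)*(p + 2)*(p + 1)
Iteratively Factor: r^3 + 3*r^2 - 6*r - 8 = (r + 4)*(r^2 - r - 2) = (r - 2)*(r + 4)*(r + 1)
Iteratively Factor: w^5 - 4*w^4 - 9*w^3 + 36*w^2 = (w - 4)*(w^4 - 9*w^2) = w*(w - 4)*(w^3 - 9*w) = w*(w - 4)*(w - 3)*(w^2 + 3*w) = w^2*(w - 4)*(w - 3)*(w + 3)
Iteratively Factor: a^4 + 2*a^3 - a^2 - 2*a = (a + 1)*(a^3 + a^2 - 2*a) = a*(a + 1)*(a^2 + a - 2) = a*(a + 1)*(a + 2)*(a - 1)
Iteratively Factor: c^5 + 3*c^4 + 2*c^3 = (c + 2)*(c^4 + c^3) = c*(c + 2)*(c^3 + c^2) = c^2*(c + 2)*(c^2 + c) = c^3*(c + 2)*(c + 1)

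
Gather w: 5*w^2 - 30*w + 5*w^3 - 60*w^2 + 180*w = 5*w^3 - 55*w^2 + 150*w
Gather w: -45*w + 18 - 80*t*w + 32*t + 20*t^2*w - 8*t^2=-8*t^2 + 32*t + w*(20*t^2 - 80*t - 45) + 18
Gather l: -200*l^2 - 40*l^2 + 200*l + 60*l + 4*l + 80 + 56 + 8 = -240*l^2 + 264*l + 144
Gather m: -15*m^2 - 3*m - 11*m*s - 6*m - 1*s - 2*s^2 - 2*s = -15*m^2 + m*(-11*s - 9) - 2*s^2 - 3*s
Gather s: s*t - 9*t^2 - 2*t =s*t - 9*t^2 - 2*t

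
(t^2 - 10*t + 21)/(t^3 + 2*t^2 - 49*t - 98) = (t - 3)/(t^2 + 9*t + 14)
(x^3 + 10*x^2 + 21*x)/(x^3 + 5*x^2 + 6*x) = (x + 7)/(x + 2)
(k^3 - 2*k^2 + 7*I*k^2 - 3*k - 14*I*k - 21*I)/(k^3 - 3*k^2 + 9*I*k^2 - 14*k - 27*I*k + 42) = (k + 1)/(k + 2*I)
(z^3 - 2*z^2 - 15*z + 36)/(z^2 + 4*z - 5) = (z^3 - 2*z^2 - 15*z + 36)/(z^2 + 4*z - 5)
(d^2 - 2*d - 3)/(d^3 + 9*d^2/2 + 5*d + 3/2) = 2*(d - 3)/(2*d^2 + 7*d + 3)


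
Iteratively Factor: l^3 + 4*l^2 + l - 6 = (l + 2)*(l^2 + 2*l - 3) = (l - 1)*(l + 2)*(l + 3)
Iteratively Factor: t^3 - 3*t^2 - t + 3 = (t - 1)*(t^2 - 2*t - 3) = (t - 3)*(t - 1)*(t + 1)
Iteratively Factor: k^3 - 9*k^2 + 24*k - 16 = (k - 1)*(k^2 - 8*k + 16) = (k - 4)*(k - 1)*(k - 4)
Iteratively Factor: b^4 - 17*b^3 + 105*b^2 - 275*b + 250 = (b - 5)*(b^3 - 12*b^2 + 45*b - 50) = (b - 5)^2*(b^2 - 7*b + 10) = (b - 5)^3*(b - 2)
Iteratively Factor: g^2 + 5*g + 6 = (g + 3)*(g + 2)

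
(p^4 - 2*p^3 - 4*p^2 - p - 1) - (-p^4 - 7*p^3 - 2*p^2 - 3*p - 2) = 2*p^4 + 5*p^3 - 2*p^2 + 2*p + 1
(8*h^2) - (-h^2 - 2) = 9*h^2 + 2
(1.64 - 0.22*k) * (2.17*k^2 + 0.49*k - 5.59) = -0.4774*k^3 + 3.451*k^2 + 2.0334*k - 9.1676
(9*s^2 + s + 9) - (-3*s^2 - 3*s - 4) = 12*s^2 + 4*s + 13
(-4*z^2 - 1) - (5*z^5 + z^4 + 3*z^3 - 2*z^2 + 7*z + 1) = -5*z^5 - z^4 - 3*z^3 - 2*z^2 - 7*z - 2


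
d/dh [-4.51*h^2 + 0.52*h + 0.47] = 0.52 - 9.02*h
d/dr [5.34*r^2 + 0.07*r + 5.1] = 10.68*r + 0.07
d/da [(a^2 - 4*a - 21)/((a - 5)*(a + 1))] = 32*(a - 2)/(a^4 - 8*a^3 + 6*a^2 + 40*a + 25)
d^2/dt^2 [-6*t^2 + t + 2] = -12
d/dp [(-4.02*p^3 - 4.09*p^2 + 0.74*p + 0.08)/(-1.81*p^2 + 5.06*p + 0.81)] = (7.2762*p^4 - 40.6824*p^3 - 29.1246*p^2 - 6.3362*p + 0.1946)/(3.2761*p^4 - 18.3172*p^3 + 22.6714*p^2 + 8.1972*p + 0.6561)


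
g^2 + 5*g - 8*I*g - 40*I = (g + 5)*(g - 8*I)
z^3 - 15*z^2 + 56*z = z*(z - 8)*(z - 7)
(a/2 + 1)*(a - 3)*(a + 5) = a^3/2 + 2*a^2 - 11*a/2 - 15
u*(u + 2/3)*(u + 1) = u^3 + 5*u^2/3 + 2*u/3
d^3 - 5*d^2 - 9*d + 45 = (d - 5)*(d - 3)*(d + 3)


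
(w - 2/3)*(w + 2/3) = w^2 - 4/9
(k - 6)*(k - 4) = k^2 - 10*k + 24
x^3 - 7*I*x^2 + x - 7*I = (x - 7*I)*(x - I)*(x + I)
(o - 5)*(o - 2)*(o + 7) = o^3 - 39*o + 70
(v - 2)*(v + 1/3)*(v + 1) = v^3 - 2*v^2/3 - 7*v/3 - 2/3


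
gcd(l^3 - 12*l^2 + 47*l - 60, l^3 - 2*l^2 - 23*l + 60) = l^2 - 7*l + 12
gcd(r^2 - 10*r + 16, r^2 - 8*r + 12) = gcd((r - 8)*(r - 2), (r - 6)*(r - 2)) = r - 2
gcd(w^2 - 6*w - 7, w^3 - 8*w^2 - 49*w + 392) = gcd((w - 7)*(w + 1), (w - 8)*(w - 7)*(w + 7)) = w - 7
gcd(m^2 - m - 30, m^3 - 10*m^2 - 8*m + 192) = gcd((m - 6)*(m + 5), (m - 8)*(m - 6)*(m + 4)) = m - 6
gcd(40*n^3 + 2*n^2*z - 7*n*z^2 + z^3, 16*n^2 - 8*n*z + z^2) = -4*n + z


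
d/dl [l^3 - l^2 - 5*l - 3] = 3*l^2 - 2*l - 5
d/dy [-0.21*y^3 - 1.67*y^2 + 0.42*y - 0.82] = -0.63*y^2 - 3.34*y + 0.42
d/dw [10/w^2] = -20/w^3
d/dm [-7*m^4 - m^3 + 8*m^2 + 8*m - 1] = -28*m^3 - 3*m^2 + 16*m + 8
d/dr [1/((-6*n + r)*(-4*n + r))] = 2*(5*n - r)/((4*n - r)^2*(6*n - r)^2)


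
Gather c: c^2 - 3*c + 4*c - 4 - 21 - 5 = c^2 + c - 30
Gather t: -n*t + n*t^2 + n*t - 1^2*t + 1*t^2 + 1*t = t^2*(n + 1)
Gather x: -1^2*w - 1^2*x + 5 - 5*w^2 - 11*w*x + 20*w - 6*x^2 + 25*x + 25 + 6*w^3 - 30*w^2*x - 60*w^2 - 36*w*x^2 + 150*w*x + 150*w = 6*w^3 - 65*w^2 + 169*w + x^2*(-36*w - 6) + x*(-30*w^2 + 139*w + 24) + 30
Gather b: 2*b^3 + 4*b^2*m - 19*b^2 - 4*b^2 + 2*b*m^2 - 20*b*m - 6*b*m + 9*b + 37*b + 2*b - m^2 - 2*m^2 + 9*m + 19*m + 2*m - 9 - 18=2*b^3 + b^2*(4*m - 23) + b*(2*m^2 - 26*m + 48) - 3*m^2 + 30*m - 27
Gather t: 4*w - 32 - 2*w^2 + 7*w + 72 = -2*w^2 + 11*w + 40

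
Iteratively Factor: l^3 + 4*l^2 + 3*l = (l + 1)*(l^2 + 3*l) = (l + 1)*(l + 3)*(l)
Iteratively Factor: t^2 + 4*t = (t + 4)*(t)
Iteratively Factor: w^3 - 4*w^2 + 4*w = (w - 2)*(w^2 - 2*w) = (w - 2)^2*(w)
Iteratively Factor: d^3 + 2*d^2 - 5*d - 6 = (d + 1)*(d^2 + d - 6) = (d - 2)*(d + 1)*(d + 3)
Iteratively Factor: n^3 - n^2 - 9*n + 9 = (n - 1)*(n^2 - 9) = (n - 1)*(n + 3)*(n - 3)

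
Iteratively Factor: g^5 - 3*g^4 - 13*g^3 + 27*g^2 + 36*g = (g)*(g^4 - 3*g^3 - 13*g^2 + 27*g + 36) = g*(g + 3)*(g^3 - 6*g^2 + 5*g + 12) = g*(g - 4)*(g + 3)*(g^2 - 2*g - 3) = g*(g - 4)*(g + 1)*(g + 3)*(g - 3)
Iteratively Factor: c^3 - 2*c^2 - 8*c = (c - 4)*(c^2 + 2*c) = (c - 4)*(c + 2)*(c)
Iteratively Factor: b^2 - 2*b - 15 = (b - 5)*(b + 3)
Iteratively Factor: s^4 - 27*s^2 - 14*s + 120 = (s - 2)*(s^3 + 2*s^2 - 23*s - 60) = (s - 5)*(s - 2)*(s^2 + 7*s + 12) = (s - 5)*(s - 2)*(s + 4)*(s + 3)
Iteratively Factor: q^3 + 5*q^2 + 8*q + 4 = (q + 2)*(q^2 + 3*q + 2) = (q + 2)^2*(q + 1)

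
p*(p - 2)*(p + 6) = p^3 + 4*p^2 - 12*p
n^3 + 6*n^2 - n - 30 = (n - 2)*(n + 3)*(n + 5)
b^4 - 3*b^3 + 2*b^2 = b^2*(b - 2)*(b - 1)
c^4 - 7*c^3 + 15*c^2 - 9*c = c*(c - 3)^2*(c - 1)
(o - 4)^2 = o^2 - 8*o + 16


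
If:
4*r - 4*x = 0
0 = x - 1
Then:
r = 1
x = 1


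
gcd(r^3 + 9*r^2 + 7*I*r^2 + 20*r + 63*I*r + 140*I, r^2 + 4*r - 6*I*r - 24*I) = r + 4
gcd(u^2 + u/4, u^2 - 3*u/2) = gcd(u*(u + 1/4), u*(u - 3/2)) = u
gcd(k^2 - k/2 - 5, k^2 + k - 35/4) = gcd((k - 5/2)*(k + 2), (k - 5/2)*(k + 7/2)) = k - 5/2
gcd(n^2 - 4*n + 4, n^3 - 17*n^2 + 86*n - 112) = n - 2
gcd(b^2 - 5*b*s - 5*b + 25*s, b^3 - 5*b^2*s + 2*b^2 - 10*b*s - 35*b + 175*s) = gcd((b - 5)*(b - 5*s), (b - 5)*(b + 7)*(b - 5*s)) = -b^2 + 5*b*s + 5*b - 25*s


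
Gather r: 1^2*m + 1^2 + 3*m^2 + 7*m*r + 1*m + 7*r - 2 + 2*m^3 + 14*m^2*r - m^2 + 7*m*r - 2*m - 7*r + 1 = 2*m^3 + 2*m^2 + r*(14*m^2 + 14*m)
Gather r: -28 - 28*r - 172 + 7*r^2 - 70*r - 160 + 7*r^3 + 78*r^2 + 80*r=7*r^3 + 85*r^2 - 18*r - 360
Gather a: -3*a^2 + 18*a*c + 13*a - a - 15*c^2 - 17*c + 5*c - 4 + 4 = -3*a^2 + a*(18*c + 12) - 15*c^2 - 12*c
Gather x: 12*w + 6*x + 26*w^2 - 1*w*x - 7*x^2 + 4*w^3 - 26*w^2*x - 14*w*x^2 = 4*w^3 + 26*w^2 + 12*w + x^2*(-14*w - 7) + x*(-26*w^2 - w + 6)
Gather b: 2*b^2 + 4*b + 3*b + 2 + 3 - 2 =2*b^2 + 7*b + 3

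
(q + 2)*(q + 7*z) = q^2 + 7*q*z + 2*q + 14*z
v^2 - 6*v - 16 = (v - 8)*(v + 2)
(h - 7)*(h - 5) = h^2 - 12*h + 35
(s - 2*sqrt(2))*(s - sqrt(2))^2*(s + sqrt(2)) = s^4 - 3*sqrt(2)*s^3 + 2*s^2 + 6*sqrt(2)*s - 8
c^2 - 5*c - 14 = (c - 7)*(c + 2)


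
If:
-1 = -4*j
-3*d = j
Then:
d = -1/12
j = 1/4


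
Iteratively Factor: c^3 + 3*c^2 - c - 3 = (c + 3)*(c^2 - 1) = (c - 1)*(c + 3)*(c + 1)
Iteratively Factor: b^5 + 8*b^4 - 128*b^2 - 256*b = (b)*(b^4 + 8*b^3 - 128*b - 256) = b*(b + 4)*(b^3 + 4*b^2 - 16*b - 64) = b*(b - 4)*(b + 4)*(b^2 + 8*b + 16) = b*(b - 4)*(b + 4)^2*(b + 4)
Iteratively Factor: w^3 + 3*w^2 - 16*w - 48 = (w + 3)*(w^2 - 16) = (w + 3)*(w + 4)*(w - 4)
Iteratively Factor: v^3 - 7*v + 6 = (v - 2)*(v^2 + 2*v - 3) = (v - 2)*(v - 1)*(v + 3)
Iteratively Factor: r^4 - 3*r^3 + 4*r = (r)*(r^3 - 3*r^2 + 4) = r*(r - 2)*(r^2 - r - 2) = r*(r - 2)^2*(r + 1)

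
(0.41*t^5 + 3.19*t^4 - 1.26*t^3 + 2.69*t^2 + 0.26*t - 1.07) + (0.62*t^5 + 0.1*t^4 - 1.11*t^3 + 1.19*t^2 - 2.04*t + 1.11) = 1.03*t^5 + 3.29*t^4 - 2.37*t^3 + 3.88*t^2 - 1.78*t + 0.04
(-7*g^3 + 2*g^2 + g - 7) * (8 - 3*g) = 21*g^4 - 62*g^3 + 13*g^2 + 29*g - 56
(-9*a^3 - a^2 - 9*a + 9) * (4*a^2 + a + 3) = -36*a^5 - 13*a^4 - 64*a^3 + 24*a^2 - 18*a + 27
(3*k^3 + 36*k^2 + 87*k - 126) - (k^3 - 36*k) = 2*k^3 + 36*k^2 + 123*k - 126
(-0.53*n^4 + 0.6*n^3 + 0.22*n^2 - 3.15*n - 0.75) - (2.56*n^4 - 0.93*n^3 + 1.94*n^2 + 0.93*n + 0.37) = -3.09*n^4 + 1.53*n^3 - 1.72*n^2 - 4.08*n - 1.12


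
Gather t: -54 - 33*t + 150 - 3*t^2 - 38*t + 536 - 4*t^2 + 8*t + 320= -7*t^2 - 63*t + 952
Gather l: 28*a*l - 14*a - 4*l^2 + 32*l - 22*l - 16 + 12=-14*a - 4*l^2 + l*(28*a + 10) - 4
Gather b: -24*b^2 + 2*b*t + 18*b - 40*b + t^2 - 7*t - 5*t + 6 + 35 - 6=-24*b^2 + b*(2*t - 22) + t^2 - 12*t + 35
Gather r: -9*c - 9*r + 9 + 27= -9*c - 9*r + 36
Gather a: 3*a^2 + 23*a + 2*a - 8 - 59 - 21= 3*a^2 + 25*a - 88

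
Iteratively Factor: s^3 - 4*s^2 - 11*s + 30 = (s - 5)*(s^2 + s - 6) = (s - 5)*(s - 2)*(s + 3)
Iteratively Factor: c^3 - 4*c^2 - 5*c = (c)*(c^2 - 4*c - 5) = c*(c + 1)*(c - 5)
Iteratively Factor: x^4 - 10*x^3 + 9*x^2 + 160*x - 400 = (x - 4)*(x^3 - 6*x^2 - 15*x + 100) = (x - 5)*(x - 4)*(x^2 - x - 20) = (x - 5)*(x - 4)*(x + 4)*(x - 5)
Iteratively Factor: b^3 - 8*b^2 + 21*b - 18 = (b - 3)*(b^2 - 5*b + 6) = (b - 3)^2*(b - 2)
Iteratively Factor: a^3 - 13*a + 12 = (a - 3)*(a^2 + 3*a - 4) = (a - 3)*(a + 4)*(a - 1)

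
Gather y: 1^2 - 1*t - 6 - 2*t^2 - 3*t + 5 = -2*t^2 - 4*t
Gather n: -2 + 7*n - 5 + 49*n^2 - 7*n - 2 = 49*n^2 - 9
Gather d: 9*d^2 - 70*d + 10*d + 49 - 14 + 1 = 9*d^2 - 60*d + 36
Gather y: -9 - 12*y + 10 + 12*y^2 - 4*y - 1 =12*y^2 - 16*y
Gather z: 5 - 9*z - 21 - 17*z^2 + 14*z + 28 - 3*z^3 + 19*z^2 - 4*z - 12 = -3*z^3 + 2*z^2 + z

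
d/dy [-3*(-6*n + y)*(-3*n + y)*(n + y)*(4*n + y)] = -162*n^3 + 138*n^2*y + 36*n*y^2 - 12*y^3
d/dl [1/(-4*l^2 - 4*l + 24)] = (2*l + 1)/(4*(l^2 + l - 6)^2)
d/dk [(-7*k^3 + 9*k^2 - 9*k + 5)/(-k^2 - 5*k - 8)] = (7*k^4 + 70*k^3 + 114*k^2 - 134*k + 97)/(k^4 + 10*k^3 + 41*k^2 + 80*k + 64)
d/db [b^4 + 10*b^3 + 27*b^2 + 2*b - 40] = 4*b^3 + 30*b^2 + 54*b + 2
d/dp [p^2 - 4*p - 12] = 2*p - 4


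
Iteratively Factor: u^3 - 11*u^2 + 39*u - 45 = (u - 3)*(u^2 - 8*u + 15) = (u - 5)*(u - 3)*(u - 3)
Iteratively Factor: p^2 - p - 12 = (p + 3)*(p - 4)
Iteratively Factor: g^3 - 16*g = (g - 4)*(g^2 + 4*g) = (g - 4)*(g + 4)*(g)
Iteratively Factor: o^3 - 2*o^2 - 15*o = (o)*(o^2 - 2*o - 15) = o*(o - 5)*(o + 3)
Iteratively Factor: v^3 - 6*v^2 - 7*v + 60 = (v - 5)*(v^2 - v - 12) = (v - 5)*(v - 4)*(v + 3)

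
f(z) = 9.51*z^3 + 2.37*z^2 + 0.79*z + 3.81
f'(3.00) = 271.78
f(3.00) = 284.28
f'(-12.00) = 4052.23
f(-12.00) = -16097.67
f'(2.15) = 142.86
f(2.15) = 110.98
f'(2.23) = 153.24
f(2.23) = 122.82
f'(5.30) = 827.32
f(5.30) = 1490.39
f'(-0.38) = 3.11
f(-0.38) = 3.33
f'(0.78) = 21.84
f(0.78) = 10.38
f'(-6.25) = 1085.62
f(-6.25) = -2230.33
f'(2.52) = 193.91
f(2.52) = 173.04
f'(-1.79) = 83.72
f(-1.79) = -44.55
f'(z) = 28.53*z^2 + 4.74*z + 0.79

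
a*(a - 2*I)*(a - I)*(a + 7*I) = a^4 + 4*I*a^3 + 19*a^2 - 14*I*a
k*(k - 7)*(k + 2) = k^3 - 5*k^2 - 14*k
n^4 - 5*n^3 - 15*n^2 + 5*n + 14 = (n - 7)*(n - 1)*(n + 1)*(n + 2)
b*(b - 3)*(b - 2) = b^3 - 5*b^2 + 6*b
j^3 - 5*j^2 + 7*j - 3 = (j - 3)*(j - 1)^2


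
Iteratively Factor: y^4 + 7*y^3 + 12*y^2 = (y)*(y^3 + 7*y^2 + 12*y) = y*(y + 3)*(y^2 + 4*y) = y^2*(y + 3)*(y + 4)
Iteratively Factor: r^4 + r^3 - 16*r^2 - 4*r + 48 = (r - 2)*(r^3 + 3*r^2 - 10*r - 24) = (r - 3)*(r - 2)*(r^2 + 6*r + 8) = (r - 3)*(r - 2)*(r + 4)*(r + 2)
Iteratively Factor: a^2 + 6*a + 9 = (a + 3)*(a + 3)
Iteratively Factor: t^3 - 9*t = (t)*(t^2 - 9) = t*(t + 3)*(t - 3)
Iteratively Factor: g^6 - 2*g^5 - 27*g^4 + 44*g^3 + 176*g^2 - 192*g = (g)*(g^5 - 2*g^4 - 27*g^3 + 44*g^2 + 176*g - 192) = g*(g - 4)*(g^4 + 2*g^3 - 19*g^2 - 32*g + 48) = g*(g - 4)*(g + 4)*(g^3 - 2*g^2 - 11*g + 12) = g*(g - 4)^2*(g + 4)*(g^2 + 2*g - 3) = g*(g - 4)^2*(g - 1)*(g + 4)*(g + 3)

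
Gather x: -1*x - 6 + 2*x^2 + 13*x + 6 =2*x^2 + 12*x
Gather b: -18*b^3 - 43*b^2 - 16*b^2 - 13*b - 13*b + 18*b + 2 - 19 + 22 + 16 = -18*b^3 - 59*b^2 - 8*b + 21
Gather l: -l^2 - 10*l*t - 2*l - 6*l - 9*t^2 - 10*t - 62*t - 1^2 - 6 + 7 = -l^2 + l*(-10*t - 8) - 9*t^2 - 72*t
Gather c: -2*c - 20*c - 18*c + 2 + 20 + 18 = 40 - 40*c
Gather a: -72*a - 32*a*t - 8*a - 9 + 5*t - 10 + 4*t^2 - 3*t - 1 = a*(-32*t - 80) + 4*t^2 + 2*t - 20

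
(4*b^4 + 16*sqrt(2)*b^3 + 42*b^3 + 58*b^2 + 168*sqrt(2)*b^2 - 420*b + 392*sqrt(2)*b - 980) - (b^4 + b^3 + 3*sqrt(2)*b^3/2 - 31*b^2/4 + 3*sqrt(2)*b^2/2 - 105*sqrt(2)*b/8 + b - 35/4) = 3*b^4 + 29*sqrt(2)*b^3/2 + 41*b^3 + 263*b^2/4 + 333*sqrt(2)*b^2/2 - 421*b + 3241*sqrt(2)*b/8 - 3885/4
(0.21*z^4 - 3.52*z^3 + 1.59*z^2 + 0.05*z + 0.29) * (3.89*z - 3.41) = 0.8169*z^5 - 14.4089*z^4 + 18.1883*z^3 - 5.2274*z^2 + 0.9576*z - 0.9889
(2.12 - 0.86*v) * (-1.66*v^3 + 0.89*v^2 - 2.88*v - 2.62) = 1.4276*v^4 - 4.2846*v^3 + 4.3636*v^2 - 3.8524*v - 5.5544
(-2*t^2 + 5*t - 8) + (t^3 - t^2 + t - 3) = t^3 - 3*t^2 + 6*t - 11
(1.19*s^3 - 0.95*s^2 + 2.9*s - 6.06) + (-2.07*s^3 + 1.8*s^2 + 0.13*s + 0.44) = -0.88*s^3 + 0.85*s^2 + 3.03*s - 5.62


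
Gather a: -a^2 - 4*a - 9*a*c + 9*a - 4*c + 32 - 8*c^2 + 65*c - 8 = -a^2 + a*(5 - 9*c) - 8*c^2 + 61*c + 24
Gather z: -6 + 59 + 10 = 63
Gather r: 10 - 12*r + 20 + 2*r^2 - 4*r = 2*r^2 - 16*r + 30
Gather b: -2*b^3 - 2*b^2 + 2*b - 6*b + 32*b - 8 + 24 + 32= -2*b^3 - 2*b^2 + 28*b + 48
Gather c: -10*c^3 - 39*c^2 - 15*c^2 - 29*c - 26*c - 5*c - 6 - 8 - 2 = -10*c^3 - 54*c^2 - 60*c - 16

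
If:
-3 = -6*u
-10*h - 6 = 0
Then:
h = -3/5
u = 1/2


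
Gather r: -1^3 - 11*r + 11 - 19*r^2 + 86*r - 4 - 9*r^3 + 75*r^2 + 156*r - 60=-9*r^3 + 56*r^2 + 231*r - 54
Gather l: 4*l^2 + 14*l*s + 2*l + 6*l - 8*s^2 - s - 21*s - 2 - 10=4*l^2 + l*(14*s + 8) - 8*s^2 - 22*s - 12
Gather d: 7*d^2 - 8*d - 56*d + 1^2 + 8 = 7*d^2 - 64*d + 9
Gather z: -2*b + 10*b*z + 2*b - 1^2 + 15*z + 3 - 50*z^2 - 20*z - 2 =-50*z^2 + z*(10*b - 5)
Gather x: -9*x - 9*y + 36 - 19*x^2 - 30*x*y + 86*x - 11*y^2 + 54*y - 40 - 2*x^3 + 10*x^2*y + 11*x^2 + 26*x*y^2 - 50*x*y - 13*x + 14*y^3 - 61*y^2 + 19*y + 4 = -2*x^3 + x^2*(10*y - 8) + x*(26*y^2 - 80*y + 64) + 14*y^3 - 72*y^2 + 64*y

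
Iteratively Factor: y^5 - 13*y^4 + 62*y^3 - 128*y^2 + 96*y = (y - 4)*(y^4 - 9*y^3 + 26*y^2 - 24*y) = y*(y - 4)*(y^3 - 9*y^2 + 26*y - 24) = y*(y - 4)*(y - 2)*(y^2 - 7*y + 12) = y*(y - 4)^2*(y - 2)*(y - 3)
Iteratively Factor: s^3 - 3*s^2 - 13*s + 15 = (s - 1)*(s^2 - 2*s - 15) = (s - 1)*(s + 3)*(s - 5)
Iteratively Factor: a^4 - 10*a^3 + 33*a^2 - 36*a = (a - 4)*(a^3 - 6*a^2 + 9*a) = (a - 4)*(a - 3)*(a^2 - 3*a) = a*(a - 4)*(a - 3)*(a - 3)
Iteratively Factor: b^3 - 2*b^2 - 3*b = (b)*(b^2 - 2*b - 3) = b*(b - 3)*(b + 1)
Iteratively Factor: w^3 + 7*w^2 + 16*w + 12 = (w + 3)*(w^2 + 4*w + 4) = (w + 2)*(w + 3)*(w + 2)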